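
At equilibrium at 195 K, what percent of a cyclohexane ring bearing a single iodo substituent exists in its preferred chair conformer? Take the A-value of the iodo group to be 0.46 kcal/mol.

76.6%

One chair has the iodo group axial (E = 0.46 kcal/mol) and the other has it equatorial (E = 0).
ΔG = 0.46 kcal/mol between the two chairs.
K = exp(ΔG/RT) with R = 1.987×10⁻³ kcal mol⁻¹ K⁻¹ and T = 195 K gives K ≈ 3.28.
Fraction in the lower-energy chair = K/(K+1) = 76.6%.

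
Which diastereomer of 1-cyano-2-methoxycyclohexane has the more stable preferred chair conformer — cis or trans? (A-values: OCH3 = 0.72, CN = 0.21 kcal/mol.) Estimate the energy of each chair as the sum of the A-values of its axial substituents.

At 1,2 positions (parity opposite): cis → (a,e or e,a); trans → (e,e or a,a).
Best chair for cis: E = 0.21 kcal/mol; best chair for trans: E = 0.00 kcal/mol.
The trans isomer is lower by 0.21 kcal/mol.

trans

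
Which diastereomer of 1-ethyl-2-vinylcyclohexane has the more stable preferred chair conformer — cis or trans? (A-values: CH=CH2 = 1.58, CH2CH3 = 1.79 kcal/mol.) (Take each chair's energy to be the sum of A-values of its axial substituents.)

At 1,2 positions (parity opposite): cis → (a,e or e,a); trans → (e,e or a,a).
Best chair for cis: E = 1.58 kcal/mol; best chair for trans: E = 0.00 kcal/mol.
The trans isomer is lower by 1.58 kcal/mol.

trans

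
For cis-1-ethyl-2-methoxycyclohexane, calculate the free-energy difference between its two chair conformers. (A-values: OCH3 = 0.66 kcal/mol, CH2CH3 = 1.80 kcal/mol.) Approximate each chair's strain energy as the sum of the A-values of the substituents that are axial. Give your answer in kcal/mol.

1.14 kcal/mol

C1 and C2 have opposite parity, so for the cis isomer the two substituents are one axial and one equatorial in each chair.
Chair I (methoxy axial, ethyl equatorial): E = 0.66 kcal/mol.
Chair II (methoxy equatorial, ethyl axial): E = 1.80 kcal/mol.
ΔE = 1.80 − 0.66 = 1.14 kcal/mol; chair I is more stable.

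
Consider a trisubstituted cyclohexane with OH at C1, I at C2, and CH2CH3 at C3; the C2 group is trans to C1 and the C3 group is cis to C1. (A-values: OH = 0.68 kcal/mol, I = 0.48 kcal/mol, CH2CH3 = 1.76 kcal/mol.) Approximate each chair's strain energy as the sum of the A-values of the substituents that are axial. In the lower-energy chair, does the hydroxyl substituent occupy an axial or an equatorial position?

Chair I (hydroxyl axial, iodo axial, ethyl axial): E = 2.92 kcal/mol.
Chair II (hydroxyl equatorial, iodo equatorial, ethyl equatorial): E = 0.00 kcal/mol.
Chair II is the more stable (lower-energy) conformer, and in that chair the hydroxyl group is equatorial.

equatorial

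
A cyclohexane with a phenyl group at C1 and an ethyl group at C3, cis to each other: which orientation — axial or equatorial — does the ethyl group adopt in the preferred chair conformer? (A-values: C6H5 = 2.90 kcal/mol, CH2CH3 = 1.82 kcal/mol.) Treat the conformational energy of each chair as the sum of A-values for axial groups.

C1 and C3 have the same parity, so for the cis isomer the two substituents are e,e in one chair and a,a in the other.
Chair I (phenyl axial, ethyl axial): E = 4.72 kcal/mol.
Chair II (phenyl equatorial, ethyl equatorial): E = 0.00 kcal/mol.
Chair II is the more stable (lower-energy) conformer, and in that chair the ethyl group is equatorial.

equatorial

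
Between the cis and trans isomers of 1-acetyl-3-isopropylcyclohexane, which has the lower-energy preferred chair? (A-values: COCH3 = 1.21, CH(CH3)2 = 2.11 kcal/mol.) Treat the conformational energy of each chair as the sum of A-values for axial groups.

At 1,3 positions (parity same): cis → (e,e or a,a); trans → (a,e or e,a).
Best chair for cis: E = 0.00 kcal/mol; best chair for trans: E = 1.21 kcal/mol.
The cis isomer is lower by 1.21 kcal/mol.

cis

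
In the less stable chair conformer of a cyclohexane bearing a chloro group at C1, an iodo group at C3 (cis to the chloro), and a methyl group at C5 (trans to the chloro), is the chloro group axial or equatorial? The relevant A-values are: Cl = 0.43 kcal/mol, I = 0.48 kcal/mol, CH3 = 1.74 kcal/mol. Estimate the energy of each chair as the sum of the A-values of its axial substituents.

Chair I (chloro axial, iodo axial, methyl equatorial): E = 0.91 kcal/mol.
Chair II (chloro equatorial, iodo equatorial, methyl axial): E = 1.74 kcal/mol.
Chair II is the less stable (higher-energy) conformer, and in that chair the chloro group is equatorial.

equatorial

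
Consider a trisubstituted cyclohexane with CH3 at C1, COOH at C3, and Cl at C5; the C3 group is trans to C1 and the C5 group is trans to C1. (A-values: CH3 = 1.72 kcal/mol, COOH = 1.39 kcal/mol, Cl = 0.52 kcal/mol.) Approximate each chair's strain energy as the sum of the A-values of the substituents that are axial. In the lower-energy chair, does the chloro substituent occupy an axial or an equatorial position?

Chair I (methyl axial, carboxyl equatorial, chloro equatorial): E = 1.72 kcal/mol.
Chair II (methyl equatorial, carboxyl axial, chloro axial): E = 1.91 kcal/mol.
Chair I is the more stable (lower-energy) conformer, and in that chair the chloro group is equatorial.

equatorial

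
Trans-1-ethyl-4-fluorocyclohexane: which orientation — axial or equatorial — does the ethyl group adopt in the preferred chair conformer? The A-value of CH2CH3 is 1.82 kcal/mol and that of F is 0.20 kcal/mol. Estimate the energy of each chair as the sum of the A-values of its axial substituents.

equatorial

C1 and C4 have opposite parity, so for the trans isomer the two substituents are e,e in one chair and a,a in the other.
Chair I (ethyl axial, fluoro axial): E = 2.02 kcal/mol.
Chair II (ethyl equatorial, fluoro equatorial): E = 0.00 kcal/mol.
Chair II is the more stable (lower-energy) conformer, and in that chair the ethyl group is equatorial.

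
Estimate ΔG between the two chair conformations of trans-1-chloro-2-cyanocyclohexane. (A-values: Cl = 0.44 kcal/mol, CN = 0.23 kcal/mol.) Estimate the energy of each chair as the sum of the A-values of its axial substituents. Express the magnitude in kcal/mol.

C1 and C2 have opposite parity, so for the trans isomer the two substituents are e,e in one chair and a,a in the other.
Chair I (chloro axial, cyano axial): E = 0.67 kcal/mol.
Chair II (chloro equatorial, cyano equatorial): E = 0.00 kcal/mol.
ΔE = 0.67 − 0.00 = 0.67 kcal/mol; chair II is more stable.

0.67 kcal/mol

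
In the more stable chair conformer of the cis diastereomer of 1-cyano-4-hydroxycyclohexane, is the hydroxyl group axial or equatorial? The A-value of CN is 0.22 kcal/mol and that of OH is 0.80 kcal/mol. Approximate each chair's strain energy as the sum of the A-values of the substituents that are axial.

C1 and C4 have opposite parity, so for the cis isomer the two substituents are one axial and one equatorial in each chair.
Chair I (cyano axial, hydroxyl equatorial): E = 0.22 kcal/mol.
Chair II (cyano equatorial, hydroxyl axial): E = 0.80 kcal/mol.
Chair I is the more stable (lower-energy) conformer, and in that chair the hydroxyl group is equatorial.

equatorial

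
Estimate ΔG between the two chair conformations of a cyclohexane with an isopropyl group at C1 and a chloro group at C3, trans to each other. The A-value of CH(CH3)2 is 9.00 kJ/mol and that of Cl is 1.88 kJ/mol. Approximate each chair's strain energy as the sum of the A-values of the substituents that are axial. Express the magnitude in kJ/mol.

C1 and C3 have the same parity, so for the trans isomer the two substituents are one axial and one equatorial in each chair.
Chair I (isopropyl axial, chloro equatorial): E = 9.00 kJ/mol.
Chair II (isopropyl equatorial, chloro axial): E = 1.88 kJ/mol.
ΔE = 9.00 − 1.88 = 7.12 kJ/mol; chair II is more stable.

7.12 kJ/mol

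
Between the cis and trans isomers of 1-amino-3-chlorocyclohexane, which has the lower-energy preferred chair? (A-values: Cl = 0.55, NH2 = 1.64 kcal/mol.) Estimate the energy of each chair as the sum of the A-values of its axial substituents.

cis

At 1,3 positions (parity same): cis → (e,e or a,a); trans → (a,e or e,a).
Best chair for cis: E = 0.00 kcal/mol; best chair for trans: E = 0.55 kcal/mol.
The cis isomer is lower by 0.55 kcal/mol.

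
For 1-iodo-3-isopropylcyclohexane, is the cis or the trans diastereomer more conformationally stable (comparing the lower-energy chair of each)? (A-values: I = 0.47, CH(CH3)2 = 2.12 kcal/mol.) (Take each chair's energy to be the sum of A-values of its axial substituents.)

At 1,3 positions (parity same): cis → (e,e or a,a); trans → (a,e or e,a).
Best chair for cis: E = 0.00 kcal/mol; best chair for trans: E = 0.47 kcal/mol.
The cis isomer is lower by 0.47 kcal/mol.

cis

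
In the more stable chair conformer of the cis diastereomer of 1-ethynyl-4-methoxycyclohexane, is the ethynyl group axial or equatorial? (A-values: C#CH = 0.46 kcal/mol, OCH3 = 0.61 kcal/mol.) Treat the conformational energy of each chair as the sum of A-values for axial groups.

axial

C1 and C4 have opposite parity, so for the cis isomer the two substituents are one axial and one equatorial in each chair.
Chair I (ethynyl axial, methoxy equatorial): E = 0.46 kcal/mol.
Chair II (ethynyl equatorial, methoxy axial): E = 0.61 kcal/mol.
Chair I is the more stable (lower-energy) conformer, and in that chair the ethynyl group is axial.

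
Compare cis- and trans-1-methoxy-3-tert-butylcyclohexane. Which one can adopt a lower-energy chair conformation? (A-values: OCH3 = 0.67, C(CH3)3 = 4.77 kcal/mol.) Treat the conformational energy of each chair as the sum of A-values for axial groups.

At 1,3 positions (parity same): cis → (e,e or a,a); trans → (a,e or e,a).
Best chair for cis: E = 0.00 kcal/mol; best chair for trans: E = 0.67 kcal/mol.
The cis isomer is lower by 0.67 kcal/mol.

cis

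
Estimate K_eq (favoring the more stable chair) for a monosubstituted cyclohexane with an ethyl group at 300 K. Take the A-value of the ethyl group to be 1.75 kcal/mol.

K ≈ 18.8

One chair has the ethyl group axial (E = 1.75 kcal/mol) and the other has it equatorial (E = 0).
ΔG = 1.75 kcal/mol between the two chairs.
K = exp(ΔG/RT) with R = 1.987×10⁻³ kcal mol⁻¹ K⁻¹ and T = 300 K gives K ≈ 18.8.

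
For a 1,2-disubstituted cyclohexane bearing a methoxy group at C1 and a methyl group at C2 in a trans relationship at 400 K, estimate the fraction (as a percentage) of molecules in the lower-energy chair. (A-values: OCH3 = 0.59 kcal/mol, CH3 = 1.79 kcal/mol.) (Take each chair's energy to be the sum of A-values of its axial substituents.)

95.2%

C1 and C2 have opposite parity, so for the trans isomer the two substituents are e,e in one chair and a,a in the other.
Chair I (methoxy axial, methyl axial): E = 2.38 kcal/mol; chair II (methoxy equatorial, methyl equatorial): E = 0.00 kcal/mol.
ΔG = 2.38 kcal/mol between the two chairs.
K = exp(ΔG/RT) with R = 1.987×10⁻³ kcal mol⁻¹ K⁻¹ and T = 400 K gives K ≈ 20.
Fraction in the lower-energy chair = K/(K+1) = 95.2%.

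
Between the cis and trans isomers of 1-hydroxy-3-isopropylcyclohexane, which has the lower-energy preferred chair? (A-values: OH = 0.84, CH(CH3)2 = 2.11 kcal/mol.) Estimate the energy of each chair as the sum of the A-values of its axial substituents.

cis

At 1,3 positions (parity same): cis → (e,e or a,a); trans → (a,e or e,a).
Best chair for cis: E = 0.00 kcal/mol; best chair for trans: E = 0.84 kcal/mol.
The cis isomer is lower by 0.84 kcal/mol.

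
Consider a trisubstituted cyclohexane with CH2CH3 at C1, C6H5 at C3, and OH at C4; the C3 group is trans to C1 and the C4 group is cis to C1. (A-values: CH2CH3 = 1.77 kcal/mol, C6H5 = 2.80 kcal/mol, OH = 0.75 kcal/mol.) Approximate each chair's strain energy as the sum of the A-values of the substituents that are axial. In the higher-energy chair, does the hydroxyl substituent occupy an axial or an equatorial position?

Chair I (ethyl axial, phenyl equatorial, hydroxyl equatorial): E = 1.77 kcal/mol.
Chair II (ethyl equatorial, phenyl axial, hydroxyl axial): E = 3.55 kcal/mol.
Chair II is the less stable (higher-energy) conformer, and in that chair the hydroxyl group is axial.

axial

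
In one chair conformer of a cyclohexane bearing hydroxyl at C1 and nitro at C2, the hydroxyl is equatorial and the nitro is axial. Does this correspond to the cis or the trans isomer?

cis

C1 and C2 have opposite parity, so their axial bonds point in opposite directions.
With opposite-parity carbons, two substituents on the same face are one axial and one equatorial; opposite faces give both axial or both equatorial.
Here the groups are equatorial/axial → same face → cis.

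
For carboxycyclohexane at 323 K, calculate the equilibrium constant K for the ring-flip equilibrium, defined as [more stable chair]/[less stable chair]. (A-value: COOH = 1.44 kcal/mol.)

One chair has the carboxyl group axial (E = 1.44 kcal/mol) and the other has it equatorial (E = 0).
ΔG = 1.44 kcal/mol between the two chairs.
K = exp(ΔG/RT) with R = 1.987×10⁻³ kcal mol⁻¹ K⁻¹ and T = 323 K gives K ≈ 9.43.

K ≈ 9.43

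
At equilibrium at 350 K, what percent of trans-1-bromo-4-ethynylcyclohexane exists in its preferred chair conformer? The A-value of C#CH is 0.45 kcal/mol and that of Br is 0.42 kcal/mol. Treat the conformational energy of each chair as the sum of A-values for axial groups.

C1 and C4 have opposite parity, so for the trans isomer the two substituents are e,e in one chair and a,a in the other.
Chair I (ethynyl axial, bromo axial): E = 0.87 kcal/mol; chair II (ethynyl equatorial, bromo equatorial): E = 0.00 kcal/mol.
ΔG = 0.87 kcal/mol between the two chairs.
K = exp(ΔG/RT) with R = 1.987×10⁻³ kcal mol⁻¹ K⁻¹ and T = 350 K gives K ≈ 3.49.
Fraction in the lower-energy chair = K/(K+1) = 77.7%.

77.7%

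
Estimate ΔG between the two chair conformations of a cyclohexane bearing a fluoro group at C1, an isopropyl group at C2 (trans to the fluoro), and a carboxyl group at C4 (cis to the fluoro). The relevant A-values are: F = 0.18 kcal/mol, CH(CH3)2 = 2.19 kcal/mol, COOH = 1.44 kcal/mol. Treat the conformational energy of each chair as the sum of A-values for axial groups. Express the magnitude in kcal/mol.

Chair I (fluoro axial, isopropyl axial, carboxyl equatorial): E = 2.37 kcal/mol.
Chair II (fluoro equatorial, isopropyl equatorial, carboxyl axial): E = 1.44 kcal/mol.
ΔE = 2.37 − 1.44 = 0.93 kcal/mol; chair II is more stable.

0.93 kcal/mol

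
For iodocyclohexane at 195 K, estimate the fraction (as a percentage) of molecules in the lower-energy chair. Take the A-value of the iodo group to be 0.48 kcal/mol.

77.5%

One chair has the iodo group axial (E = 0.48 kcal/mol) and the other has it equatorial (E = 0).
ΔG = 0.48 kcal/mol between the two chairs.
K = exp(ΔG/RT) with R = 1.987×10⁻³ kcal mol⁻¹ K⁻¹ and T = 195 K gives K ≈ 3.45.
Fraction in the lower-energy chair = K/(K+1) = 77.5%.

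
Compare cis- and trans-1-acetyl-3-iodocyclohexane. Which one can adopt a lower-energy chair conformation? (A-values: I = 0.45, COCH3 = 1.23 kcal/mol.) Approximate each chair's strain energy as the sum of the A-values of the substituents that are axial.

cis

At 1,3 positions (parity same): cis → (e,e or a,a); trans → (a,e or e,a).
Best chair for cis: E = 0.00 kcal/mol; best chair for trans: E = 0.45 kcal/mol.
The cis isomer is lower by 0.45 kcal/mol.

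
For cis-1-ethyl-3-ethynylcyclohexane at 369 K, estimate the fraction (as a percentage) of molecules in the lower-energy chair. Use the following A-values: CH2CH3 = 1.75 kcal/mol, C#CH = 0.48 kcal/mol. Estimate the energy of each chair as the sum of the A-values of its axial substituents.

C1 and C3 have the same parity, so for the cis isomer the two substituents are e,e in one chair and a,a in the other.
Chair I (ethyl axial, ethynyl axial): E = 2.23 kcal/mol; chair II (ethyl equatorial, ethynyl equatorial): E = 0.00 kcal/mol.
ΔG = 2.23 kcal/mol between the two chairs.
K = exp(ΔG/RT) with R = 1.987×10⁻³ kcal mol⁻¹ K⁻¹ and T = 369 K gives K ≈ 20.9.
Fraction in the lower-energy chair = K/(K+1) = 95.4%.

95.4%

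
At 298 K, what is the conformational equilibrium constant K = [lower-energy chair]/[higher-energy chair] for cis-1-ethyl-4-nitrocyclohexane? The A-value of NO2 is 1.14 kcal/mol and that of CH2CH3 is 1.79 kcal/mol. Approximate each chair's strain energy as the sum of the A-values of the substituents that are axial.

K ≈ 3.00

C1 and C4 have opposite parity, so for the cis isomer the two substituents are one axial and one equatorial in each chair.
Chair I (nitro axial, ethyl equatorial): E = 1.14 kcal/mol; chair II (nitro equatorial, ethyl axial): E = 1.79 kcal/mol.
ΔG = 0.65 kcal/mol between the two chairs.
K = exp(ΔG/RT) with R = 1.987×10⁻³ kcal mol⁻¹ K⁻¹ and T = 298 K gives K ≈ 3.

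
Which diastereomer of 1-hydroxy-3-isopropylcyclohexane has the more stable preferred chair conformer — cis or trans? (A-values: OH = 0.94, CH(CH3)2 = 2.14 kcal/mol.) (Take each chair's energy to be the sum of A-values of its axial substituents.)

cis

At 1,3 positions (parity same): cis → (e,e or a,a); trans → (a,e or e,a).
Best chair for cis: E = 0.00 kcal/mol; best chair for trans: E = 0.94 kcal/mol.
The cis isomer is lower by 0.94 kcal/mol.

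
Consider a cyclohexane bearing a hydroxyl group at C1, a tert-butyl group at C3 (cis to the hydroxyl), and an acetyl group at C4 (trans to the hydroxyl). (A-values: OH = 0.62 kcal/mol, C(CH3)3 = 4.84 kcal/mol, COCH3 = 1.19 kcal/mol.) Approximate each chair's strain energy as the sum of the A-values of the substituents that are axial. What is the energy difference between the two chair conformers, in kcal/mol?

Chair I (hydroxyl axial, tert-butyl axial, acetyl axial): E = 6.65 kcal/mol.
Chair II (hydroxyl equatorial, tert-butyl equatorial, acetyl equatorial): E = 0.00 kcal/mol.
ΔE = 6.65 − 0.00 = 6.65 kcal/mol; chair II is more stable.

6.65 kcal/mol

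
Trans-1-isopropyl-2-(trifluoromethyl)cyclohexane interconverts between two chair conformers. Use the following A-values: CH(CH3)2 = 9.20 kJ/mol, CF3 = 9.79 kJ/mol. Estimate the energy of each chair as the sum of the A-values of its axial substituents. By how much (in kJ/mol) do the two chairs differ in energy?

C1 and C2 have opposite parity, so for the trans isomer the two substituents are e,e in one chair and a,a in the other.
Chair I (isopropyl axial, trifluoromethyl axial): E = 18.99 kJ/mol.
Chair II (isopropyl equatorial, trifluoromethyl equatorial): E = 0.00 kJ/mol.
ΔE = 18.99 − 0.00 = 18.99 kJ/mol; chair II is more stable.

18.99 kJ/mol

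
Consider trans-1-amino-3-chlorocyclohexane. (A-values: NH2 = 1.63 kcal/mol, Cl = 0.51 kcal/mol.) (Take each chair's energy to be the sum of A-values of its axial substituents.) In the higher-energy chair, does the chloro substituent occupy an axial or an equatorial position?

equatorial

C1 and C3 have the same parity, so for the trans isomer the two substituents are one axial and one equatorial in each chair.
Chair I (amino axial, chloro equatorial): E = 1.63 kcal/mol.
Chair II (amino equatorial, chloro axial): E = 0.51 kcal/mol.
Chair I is the less stable (higher-energy) conformer, and in that chair the chloro group is equatorial.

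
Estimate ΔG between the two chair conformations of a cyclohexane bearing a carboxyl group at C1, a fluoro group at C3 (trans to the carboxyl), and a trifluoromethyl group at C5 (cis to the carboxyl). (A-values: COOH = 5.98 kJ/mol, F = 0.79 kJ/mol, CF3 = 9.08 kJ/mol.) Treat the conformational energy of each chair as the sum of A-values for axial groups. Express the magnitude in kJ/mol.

14.27 kJ/mol

Chair I (carboxyl axial, fluoro equatorial, trifluoromethyl axial): E = 15.06 kJ/mol.
Chair II (carboxyl equatorial, fluoro axial, trifluoromethyl equatorial): E = 0.79 kJ/mol.
ΔE = 15.06 − 0.79 = 14.27 kJ/mol; chair II is more stable.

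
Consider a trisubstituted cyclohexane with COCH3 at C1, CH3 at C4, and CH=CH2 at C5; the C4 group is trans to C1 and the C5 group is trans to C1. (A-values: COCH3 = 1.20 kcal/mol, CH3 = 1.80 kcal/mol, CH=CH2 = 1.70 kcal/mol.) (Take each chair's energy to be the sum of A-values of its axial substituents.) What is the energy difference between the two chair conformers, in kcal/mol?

Chair I (acetyl axial, methyl axial, vinyl equatorial): E = 3.00 kcal/mol.
Chair II (acetyl equatorial, methyl equatorial, vinyl axial): E = 1.70 kcal/mol.
ΔE = 3.00 − 1.70 = 1.30 kcal/mol; chair II is more stable.

1.30 kcal/mol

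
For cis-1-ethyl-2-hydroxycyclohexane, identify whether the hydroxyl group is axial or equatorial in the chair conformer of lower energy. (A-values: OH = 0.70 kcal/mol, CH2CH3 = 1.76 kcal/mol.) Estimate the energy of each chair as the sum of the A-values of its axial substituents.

axial

C1 and C2 have opposite parity, so for the cis isomer the two substituents are one axial and one equatorial in each chair.
Chair I (hydroxyl axial, ethyl equatorial): E = 0.70 kcal/mol.
Chair II (hydroxyl equatorial, ethyl axial): E = 1.76 kcal/mol.
Chair I is the more stable (lower-energy) conformer, and in that chair the hydroxyl group is axial.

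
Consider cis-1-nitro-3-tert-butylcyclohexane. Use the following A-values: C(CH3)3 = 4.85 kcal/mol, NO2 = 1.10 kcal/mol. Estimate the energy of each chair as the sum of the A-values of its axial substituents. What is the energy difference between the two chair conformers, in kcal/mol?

C1 and C3 have the same parity, so for the cis isomer the two substituents are e,e in one chair and a,a in the other.
Chair I (tert-butyl axial, nitro axial): E = 5.95 kcal/mol.
Chair II (tert-butyl equatorial, nitro equatorial): E = 0.00 kcal/mol.
ΔE = 5.95 − 0.00 = 5.95 kcal/mol; chair II is more stable.

5.95 kcal/mol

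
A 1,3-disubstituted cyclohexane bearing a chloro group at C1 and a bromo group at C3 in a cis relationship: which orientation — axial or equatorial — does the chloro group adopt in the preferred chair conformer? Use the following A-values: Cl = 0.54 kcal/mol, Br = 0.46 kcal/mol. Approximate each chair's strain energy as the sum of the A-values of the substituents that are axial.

C1 and C3 have the same parity, so for the cis isomer the two substituents are e,e in one chair and a,a in the other.
Chair I (chloro axial, bromo axial): E = 1.00 kcal/mol.
Chair II (chloro equatorial, bromo equatorial): E = 0.00 kcal/mol.
Chair II is the more stable (lower-energy) conformer, and in that chair the chloro group is equatorial.

equatorial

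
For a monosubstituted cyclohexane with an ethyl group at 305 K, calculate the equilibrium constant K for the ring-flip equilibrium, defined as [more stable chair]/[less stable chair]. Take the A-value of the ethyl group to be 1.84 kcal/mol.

One chair has the ethyl group axial (E = 1.84 kcal/mol) and the other has it equatorial (E = 0).
ΔG = 1.84 kcal/mol between the two chairs.
K = exp(ΔG/RT) with R = 1.987×10⁻³ kcal mol⁻¹ K⁻¹ and T = 305 K gives K ≈ 20.8.

K ≈ 20.8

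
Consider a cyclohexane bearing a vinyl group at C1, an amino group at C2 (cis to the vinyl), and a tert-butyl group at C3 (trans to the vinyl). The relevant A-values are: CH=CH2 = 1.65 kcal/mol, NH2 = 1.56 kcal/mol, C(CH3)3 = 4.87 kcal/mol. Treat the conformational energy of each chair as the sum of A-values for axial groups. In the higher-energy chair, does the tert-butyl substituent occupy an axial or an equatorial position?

axial

Chair I (vinyl axial, amino equatorial, tert-butyl equatorial): E = 1.65 kcal/mol.
Chair II (vinyl equatorial, amino axial, tert-butyl axial): E = 6.43 kcal/mol.
Chair II is the less stable (higher-energy) conformer, and in that chair the tert-butyl group is axial.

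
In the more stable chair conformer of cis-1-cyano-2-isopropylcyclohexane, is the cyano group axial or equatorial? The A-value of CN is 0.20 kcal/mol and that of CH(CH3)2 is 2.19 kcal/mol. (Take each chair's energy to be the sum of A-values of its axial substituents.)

axial

C1 and C2 have opposite parity, so for the cis isomer the two substituents are one axial and one equatorial in each chair.
Chair I (cyano axial, isopropyl equatorial): E = 0.20 kcal/mol.
Chair II (cyano equatorial, isopropyl axial): E = 2.19 kcal/mol.
Chair I is the more stable (lower-energy) conformer, and in that chair the cyano group is axial.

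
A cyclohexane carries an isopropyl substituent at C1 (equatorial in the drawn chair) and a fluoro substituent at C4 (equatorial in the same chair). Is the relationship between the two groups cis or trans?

C1 and C4 have opposite parity, so their axial bonds point in opposite directions.
With opposite-parity carbons, two substituents on the same face are one axial and one equatorial; opposite faces give both axial or both equatorial.
Here the groups are equatorial/equatorial → opposite face → trans.

trans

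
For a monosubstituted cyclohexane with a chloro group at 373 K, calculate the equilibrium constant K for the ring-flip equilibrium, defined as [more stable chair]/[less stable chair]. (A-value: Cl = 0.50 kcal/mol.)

K ≈ 1.96

One chair has the chloro group axial (E = 0.50 kcal/mol) and the other has it equatorial (E = 0).
ΔG = 0.50 kcal/mol between the two chairs.
K = exp(ΔG/RT) with R = 1.987×10⁻³ kcal mol⁻¹ K⁻¹ and T = 373 K gives K ≈ 1.96.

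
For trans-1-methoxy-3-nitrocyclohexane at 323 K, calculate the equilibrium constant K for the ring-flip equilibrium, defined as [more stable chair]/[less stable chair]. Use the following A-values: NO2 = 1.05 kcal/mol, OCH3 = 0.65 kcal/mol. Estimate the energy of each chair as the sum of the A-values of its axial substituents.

K ≈ 1.86

C1 and C3 have the same parity, so for the trans isomer the two substituents are one axial and one equatorial in each chair.
Chair I (nitro axial, methoxy equatorial): E = 1.05 kcal/mol; chair II (nitro equatorial, methoxy axial): E = 0.65 kcal/mol.
ΔG = 0.40 kcal/mol between the two chairs.
K = exp(ΔG/RT) with R = 1.987×10⁻³ kcal mol⁻¹ K⁻¹ and T = 323 K gives K ≈ 1.86.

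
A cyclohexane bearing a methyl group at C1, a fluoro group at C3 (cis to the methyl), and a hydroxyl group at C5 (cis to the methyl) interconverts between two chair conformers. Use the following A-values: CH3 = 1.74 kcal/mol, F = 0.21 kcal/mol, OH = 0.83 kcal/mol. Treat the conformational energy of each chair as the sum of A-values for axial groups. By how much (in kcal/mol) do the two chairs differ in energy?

2.78 kcal/mol

Chair I (methyl axial, fluoro axial, hydroxyl axial): E = 2.78 kcal/mol.
Chair II (methyl equatorial, fluoro equatorial, hydroxyl equatorial): E = 0.00 kcal/mol.
ΔE = 2.78 − 0.00 = 2.78 kcal/mol; chair II is more stable.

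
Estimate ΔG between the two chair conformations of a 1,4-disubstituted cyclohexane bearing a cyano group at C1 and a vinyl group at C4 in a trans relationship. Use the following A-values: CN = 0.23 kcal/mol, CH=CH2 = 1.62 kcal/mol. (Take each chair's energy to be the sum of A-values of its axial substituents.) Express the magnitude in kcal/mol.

1.85 kcal/mol

C1 and C4 have opposite parity, so for the trans isomer the two substituents are e,e in one chair and a,a in the other.
Chair I (cyano axial, vinyl axial): E = 1.85 kcal/mol.
Chair II (cyano equatorial, vinyl equatorial): E = 0.00 kcal/mol.
ΔE = 1.85 − 0.00 = 1.85 kcal/mol; chair II is more stable.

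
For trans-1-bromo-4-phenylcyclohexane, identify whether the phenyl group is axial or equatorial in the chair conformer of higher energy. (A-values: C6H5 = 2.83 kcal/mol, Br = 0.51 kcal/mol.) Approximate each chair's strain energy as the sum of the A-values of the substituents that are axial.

axial

C1 and C4 have opposite parity, so for the trans isomer the two substituents are e,e in one chair and a,a in the other.
Chair I (phenyl axial, bromo axial): E = 3.34 kcal/mol.
Chair II (phenyl equatorial, bromo equatorial): E = 0.00 kcal/mol.
Chair I is the less stable (higher-energy) conformer, and in that chair the phenyl group is axial.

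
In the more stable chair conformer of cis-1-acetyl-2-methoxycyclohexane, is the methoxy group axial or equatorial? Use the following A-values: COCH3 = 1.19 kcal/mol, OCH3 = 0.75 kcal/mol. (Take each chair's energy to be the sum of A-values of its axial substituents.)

C1 and C2 have opposite parity, so for the cis isomer the two substituents are one axial and one equatorial in each chair.
Chair I (acetyl axial, methoxy equatorial): E = 1.19 kcal/mol.
Chair II (acetyl equatorial, methoxy axial): E = 0.75 kcal/mol.
Chair II is the more stable (lower-energy) conformer, and in that chair the methoxy group is axial.

axial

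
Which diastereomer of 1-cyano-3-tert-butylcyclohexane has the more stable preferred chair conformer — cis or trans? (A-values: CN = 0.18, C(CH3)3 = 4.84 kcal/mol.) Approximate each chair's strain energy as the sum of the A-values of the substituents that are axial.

At 1,3 positions (parity same): cis → (e,e or a,a); trans → (a,e or e,a).
Best chair for cis: E = 0.00 kcal/mol; best chair for trans: E = 0.18 kcal/mol.
The cis isomer is lower by 0.18 kcal/mol.

cis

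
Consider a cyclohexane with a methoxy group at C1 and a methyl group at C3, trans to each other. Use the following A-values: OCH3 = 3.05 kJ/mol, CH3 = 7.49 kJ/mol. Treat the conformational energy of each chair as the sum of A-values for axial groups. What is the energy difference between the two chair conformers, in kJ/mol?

C1 and C3 have the same parity, so for the trans isomer the two substituents are one axial and one equatorial in each chair.
Chair I (methoxy axial, methyl equatorial): E = 3.05 kJ/mol.
Chair II (methoxy equatorial, methyl axial): E = 7.49 kJ/mol.
ΔE = 7.49 − 3.05 = 4.44 kJ/mol; chair I is more stable.

4.44 kJ/mol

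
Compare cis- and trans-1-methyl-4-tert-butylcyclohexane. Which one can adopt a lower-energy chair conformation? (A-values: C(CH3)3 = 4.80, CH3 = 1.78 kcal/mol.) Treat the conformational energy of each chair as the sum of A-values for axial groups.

trans

At 1,4 positions (parity opposite): cis → (a,e or e,a); trans → (e,e or a,a).
Best chair for cis: E = 1.78 kcal/mol; best chair for trans: E = 0.00 kcal/mol.
The trans isomer is lower by 1.78 kcal/mol.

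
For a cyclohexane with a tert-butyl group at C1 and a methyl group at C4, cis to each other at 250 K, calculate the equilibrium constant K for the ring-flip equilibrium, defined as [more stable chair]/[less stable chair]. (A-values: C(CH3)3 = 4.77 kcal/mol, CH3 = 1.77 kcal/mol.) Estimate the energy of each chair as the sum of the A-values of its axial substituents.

K ≈ 420

C1 and C4 have opposite parity, so for the cis isomer the two substituents are one axial and one equatorial in each chair.
Chair I (tert-butyl axial, methyl equatorial): E = 4.77 kcal/mol; chair II (tert-butyl equatorial, methyl axial): E = 1.77 kcal/mol.
ΔG = 3.00 kcal/mol between the two chairs.
K = exp(ΔG/RT) with R = 1.987×10⁻³ kcal mol⁻¹ K⁻¹ and T = 250 K gives K ≈ 420.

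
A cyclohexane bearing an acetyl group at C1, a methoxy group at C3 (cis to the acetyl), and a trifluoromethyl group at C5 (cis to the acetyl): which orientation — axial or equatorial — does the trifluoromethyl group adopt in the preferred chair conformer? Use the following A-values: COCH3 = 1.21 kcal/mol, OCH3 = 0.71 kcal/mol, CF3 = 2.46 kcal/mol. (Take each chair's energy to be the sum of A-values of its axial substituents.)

equatorial

Chair I (acetyl axial, methoxy axial, trifluoromethyl axial): E = 4.38 kcal/mol.
Chair II (acetyl equatorial, methoxy equatorial, trifluoromethyl equatorial): E = 0.00 kcal/mol.
Chair II is the more stable (lower-energy) conformer, and in that chair the trifluoromethyl group is equatorial.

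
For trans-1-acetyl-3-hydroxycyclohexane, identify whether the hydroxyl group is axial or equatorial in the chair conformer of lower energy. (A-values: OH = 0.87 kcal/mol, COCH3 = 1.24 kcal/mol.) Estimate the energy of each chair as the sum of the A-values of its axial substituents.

C1 and C3 have the same parity, so for the trans isomer the two substituents are one axial and one equatorial in each chair.
Chair I (hydroxyl axial, acetyl equatorial): E = 0.87 kcal/mol.
Chair II (hydroxyl equatorial, acetyl axial): E = 1.24 kcal/mol.
Chair I is the more stable (lower-energy) conformer, and in that chair the hydroxyl group is axial.

axial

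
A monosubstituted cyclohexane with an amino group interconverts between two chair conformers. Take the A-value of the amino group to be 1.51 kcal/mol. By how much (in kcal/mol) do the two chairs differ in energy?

A monosubstituted cyclohexane has one chair with the amino group axial (E = A = 1.51 kcal/mol) and one with it equatorial (E = 0).
ΔE = 1.51 − 0 = 1.51 kcal/mol.

1.51 kcal/mol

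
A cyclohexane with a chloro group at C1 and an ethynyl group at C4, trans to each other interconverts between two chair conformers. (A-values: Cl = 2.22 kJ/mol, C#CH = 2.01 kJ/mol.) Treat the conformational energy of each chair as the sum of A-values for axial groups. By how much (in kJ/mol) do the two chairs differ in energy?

C1 and C4 have opposite parity, so for the trans isomer the two substituents are e,e in one chair and a,a in the other.
Chair I (chloro axial, ethynyl axial): E = 4.23 kJ/mol.
Chair II (chloro equatorial, ethynyl equatorial): E = 0.00 kJ/mol.
ΔE = 4.23 − 0.00 = 4.23 kJ/mol; chair II is more stable.

4.23 kJ/mol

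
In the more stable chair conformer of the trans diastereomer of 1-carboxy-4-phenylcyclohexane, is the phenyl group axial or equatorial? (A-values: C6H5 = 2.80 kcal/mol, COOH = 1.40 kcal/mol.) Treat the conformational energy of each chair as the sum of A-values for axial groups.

C1 and C4 have opposite parity, so for the trans isomer the two substituents are e,e in one chair and a,a in the other.
Chair I (phenyl axial, carboxyl axial): E = 4.20 kcal/mol.
Chair II (phenyl equatorial, carboxyl equatorial): E = 0.00 kcal/mol.
Chair II is the more stable (lower-energy) conformer, and in that chair the phenyl group is equatorial.

equatorial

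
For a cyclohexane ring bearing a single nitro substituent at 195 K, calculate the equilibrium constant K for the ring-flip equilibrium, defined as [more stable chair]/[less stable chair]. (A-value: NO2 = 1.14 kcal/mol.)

One chair has the nitro group axial (E = 1.14 kcal/mol) and the other has it equatorial (E = 0).
ΔG = 1.14 kcal/mol between the two chairs.
K = exp(ΔG/RT) with R = 1.987×10⁻³ kcal mol⁻¹ K⁻¹ and T = 195 K gives K ≈ 19.

K ≈ 19.0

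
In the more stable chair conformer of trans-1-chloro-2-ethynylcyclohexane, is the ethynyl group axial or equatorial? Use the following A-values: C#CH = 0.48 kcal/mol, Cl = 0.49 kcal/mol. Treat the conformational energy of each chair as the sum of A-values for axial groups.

equatorial

C1 and C2 have opposite parity, so for the trans isomer the two substituents are e,e in one chair and a,a in the other.
Chair I (ethynyl axial, chloro axial): E = 0.97 kcal/mol.
Chair II (ethynyl equatorial, chloro equatorial): E = 0.00 kcal/mol.
Chair II is the more stable (lower-energy) conformer, and in that chair the ethynyl group is equatorial.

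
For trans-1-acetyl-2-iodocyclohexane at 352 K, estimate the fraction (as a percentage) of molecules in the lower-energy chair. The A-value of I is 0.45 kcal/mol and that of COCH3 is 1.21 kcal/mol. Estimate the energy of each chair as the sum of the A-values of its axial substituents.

C1 and C2 have opposite parity, so for the trans isomer the two substituents are e,e in one chair and a,a in the other.
Chair I (iodo axial, acetyl axial): E = 1.66 kcal/mol; chair II (iodo equatorial, acetyl equatorial): E = 0.00 kcal/mol.
ΔG = 1.66 kcal/mol between the two chairs.
K = exp(ΔG/RT) with R = 1.987×10⁻³ kcal mol⁻¹ K⁻¹ and T = 352 K gives K ≈ 10.7.
Fraction in the lower-energy chair = K/(K+1) = 91.5%.

91.5%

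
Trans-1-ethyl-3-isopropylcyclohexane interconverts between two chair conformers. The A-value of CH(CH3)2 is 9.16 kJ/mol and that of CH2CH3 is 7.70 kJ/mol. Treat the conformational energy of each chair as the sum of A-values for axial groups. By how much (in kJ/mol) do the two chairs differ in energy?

1.46 kJ/mol

C1 and C3 have the same parity, so for the trans isomer the two substituents are one axial and one equatorial in each chair.
Chair I (isopropyl axial, ethyl equatorial): E = 9.16 kJ/mol.
Chair II (isopropyl equatorial, ethyl axial): E = 7.70 kJ/mol.
ΔE = 9.16 − 7.70 = 1.46 kJ/mol; chair II is more stable.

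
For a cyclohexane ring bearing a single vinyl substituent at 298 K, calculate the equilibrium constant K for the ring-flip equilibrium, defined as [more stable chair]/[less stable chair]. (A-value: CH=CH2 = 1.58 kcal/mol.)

One chair has the vinyl group axial (E = 1.58 kcal/mol) and the other has it equatorial (E = 0).
ΔG = 1.58 kcal/mol between the two chairs.
K = exp(ΔG/RT) with R = 1.987×10⁻³ kcal mol⁻¹ K⁻¹ and T = 298 K gives K ≈ 14.4.

K ≈ 14.4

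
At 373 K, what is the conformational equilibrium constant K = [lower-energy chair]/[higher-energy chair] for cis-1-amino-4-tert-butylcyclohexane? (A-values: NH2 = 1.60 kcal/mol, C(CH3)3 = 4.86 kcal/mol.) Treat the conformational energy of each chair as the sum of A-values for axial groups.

K ≈ 81.3

C1 and C4 have opposite parity, so for the cis isomer the two substituents are one axial and one equatorial in each chair.
Chair I (amino axial, tert-butyl equatorial): E = 1.60 kcal/mol; chair II (amino equatorial, tert-butyl axial): E = 4.86 kcal/mol.
ΔG = 3.26 kcal/mol between the two chairs.
K = exp(ΔG/RT) with R = 1.987×10⁻³ kcal mol⁻¹ K⁻¹ and T = 373 K gives K ≈ 81.3.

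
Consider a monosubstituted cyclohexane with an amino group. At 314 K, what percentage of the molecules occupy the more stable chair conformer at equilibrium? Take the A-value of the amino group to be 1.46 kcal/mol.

91.2%

One chair has the amino group axial (E = 1.46 kcal/mol) and the other has it equatorial (E = 0).
ΔG = 1.46 kcal/mol between the two chairs.
K = exp(ΔG/RT) with R = 1.987×10⁻³ kcal mol⁻¹ K⁻¹ and T = 314 K gives K ≈ 10.4.
Fraction in the lower-energy chair = K/(K+1) = 91.2%.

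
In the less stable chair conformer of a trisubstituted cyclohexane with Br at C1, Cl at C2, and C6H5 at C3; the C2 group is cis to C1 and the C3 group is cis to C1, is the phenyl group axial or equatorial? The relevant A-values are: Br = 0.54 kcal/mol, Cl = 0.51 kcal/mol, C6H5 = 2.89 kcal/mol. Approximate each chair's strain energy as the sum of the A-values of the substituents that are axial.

axial

Chair I (bromo axial, chloro equatorial, phenyl axial): E = 3.43 kcal/mol.
Chair II (bromo equatorial, chloro axial, phenyl equatorial): E = 0.51 kcal/mol.
Chair I is the less stable (higher-energy) conformer, and in that chair the phenyl group is axial.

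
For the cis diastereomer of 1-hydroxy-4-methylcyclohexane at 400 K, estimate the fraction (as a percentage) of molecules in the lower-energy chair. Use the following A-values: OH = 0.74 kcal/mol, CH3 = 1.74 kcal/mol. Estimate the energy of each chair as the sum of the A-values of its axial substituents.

77.9%

C1 and C4 have opposite parity, so for the cis isomer the two substituents are one axial and one equatorial in each chair.
Chair I (hydroxyl axial, methyl equatorial): E = 0.74 kcal/mol; chair II (hydroxyl equatorial, methyl axial): E = 1.74 kcal/mol.
ΔG = 1.00 kcal/mol between the two chairs.
K = exp(ΔG/RT) with R = 1.987×10⁻³ kcal mol⁻¹ K⁻¹ and T = 400 K gives K ≈ 3.52.
Fraction in the lower-energy chair = K/(K+1) = 77.9%.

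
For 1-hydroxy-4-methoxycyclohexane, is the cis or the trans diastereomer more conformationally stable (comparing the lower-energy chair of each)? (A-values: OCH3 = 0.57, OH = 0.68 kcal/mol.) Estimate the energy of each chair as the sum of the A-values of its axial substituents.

trans

At 1,4 positions (parity opposite): cis → (a,e or e,a); trans → (e,e or a,a).
Best chair for cis: E = 0.57 kcal/mol; best chair for trans: E = 0.00 kcal/mol.
The trans isomer is lower by 0.57 kcal/mol.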